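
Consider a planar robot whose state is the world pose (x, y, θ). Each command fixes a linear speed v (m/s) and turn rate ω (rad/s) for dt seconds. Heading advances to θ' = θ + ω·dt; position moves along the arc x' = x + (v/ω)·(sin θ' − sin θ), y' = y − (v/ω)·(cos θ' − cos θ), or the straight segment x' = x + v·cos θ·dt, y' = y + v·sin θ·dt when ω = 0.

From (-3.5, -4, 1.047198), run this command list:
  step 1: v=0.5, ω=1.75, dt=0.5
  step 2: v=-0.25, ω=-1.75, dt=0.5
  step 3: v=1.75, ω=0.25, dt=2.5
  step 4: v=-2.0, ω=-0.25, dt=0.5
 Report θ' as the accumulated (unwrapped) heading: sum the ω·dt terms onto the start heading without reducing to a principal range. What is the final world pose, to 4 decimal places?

step 1: θ'=1.9222 (R=0.2857) → pose (-3.4792, -3.7588, 1.9222)
step 2: θ'=1.0472 (R=0.1429) → pose (-3.4896, -3.8794, 1.0472)
step 3: θ'=1.6722 (R=7.0000) → pose (-2.5877, 0.3292, 1.6722)
step 4: θ'=1.5472 (R=8.0000) → pose (-2.5489, -0.6694, 1.5472)

(-2.5489, -0.6694, 1.5472)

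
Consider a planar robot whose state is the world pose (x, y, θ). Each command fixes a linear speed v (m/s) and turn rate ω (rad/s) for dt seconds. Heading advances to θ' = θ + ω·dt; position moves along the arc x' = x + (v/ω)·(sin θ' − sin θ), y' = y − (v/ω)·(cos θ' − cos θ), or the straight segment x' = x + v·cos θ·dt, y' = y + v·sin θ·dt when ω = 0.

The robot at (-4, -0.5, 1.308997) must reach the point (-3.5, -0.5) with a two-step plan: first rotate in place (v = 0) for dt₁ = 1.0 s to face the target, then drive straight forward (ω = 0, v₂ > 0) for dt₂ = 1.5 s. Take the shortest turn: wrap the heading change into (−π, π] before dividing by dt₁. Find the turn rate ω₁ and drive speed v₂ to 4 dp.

ω₁ = -1.3090, v₂ = 0.3333

heading to target = atan2(-0.5−-0.5, -3.5−-4) = 0.0000
Δθ = wrap(0.0000 − 1.3090) = -1.3090; ω₁ = Δθ/dt₁ = -1.3090
distance = √((-3.5−-4)² + (-0.5−-0.5)²) = 0.5000; v₂ = distance/dt₂ = 0.3333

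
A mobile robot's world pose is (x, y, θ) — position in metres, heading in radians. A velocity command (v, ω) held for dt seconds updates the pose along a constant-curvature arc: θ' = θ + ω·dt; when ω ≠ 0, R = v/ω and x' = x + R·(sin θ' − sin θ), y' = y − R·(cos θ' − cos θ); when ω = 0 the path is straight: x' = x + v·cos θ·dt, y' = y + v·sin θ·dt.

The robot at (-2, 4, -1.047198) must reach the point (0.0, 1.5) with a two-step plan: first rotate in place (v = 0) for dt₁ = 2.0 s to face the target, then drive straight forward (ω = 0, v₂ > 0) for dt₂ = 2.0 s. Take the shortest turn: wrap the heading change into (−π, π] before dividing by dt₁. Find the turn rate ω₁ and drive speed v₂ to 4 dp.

ω₁ = 0.0756, v₂ = 1.6008

heading to target = atan2(1.5−4, 0−-2) = -0.8961
Δθ = wrap(-0.8961 − -1.0472) = 0.1511; ω₁ = Δθ/dt₁ = 0.0756
distance = √((0−-2)² + (1.5−4)²) = 3.2016; v₂ = distance/dt₂ = 1.6008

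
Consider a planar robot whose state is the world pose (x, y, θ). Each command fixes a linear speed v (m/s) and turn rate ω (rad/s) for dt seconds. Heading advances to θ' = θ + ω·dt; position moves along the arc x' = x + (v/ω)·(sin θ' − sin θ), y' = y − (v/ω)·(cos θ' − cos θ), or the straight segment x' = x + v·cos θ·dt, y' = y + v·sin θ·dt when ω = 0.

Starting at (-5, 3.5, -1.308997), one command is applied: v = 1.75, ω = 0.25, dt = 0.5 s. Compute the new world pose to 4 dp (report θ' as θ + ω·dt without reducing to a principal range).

(-4.7214, 2.6711, -1.1840)

θ' = -1.3090 + 0.25·0.5 = -1.1840
R = v/ω = 1.75/0.25 = 7.0000
x' = -5 + 7.0000·(sin -1.1840 − sin -1.3090) = -4.7214
y' = 3.5 − 7.0000·(cos -1.1840 − cos -1.3090) = 2.6711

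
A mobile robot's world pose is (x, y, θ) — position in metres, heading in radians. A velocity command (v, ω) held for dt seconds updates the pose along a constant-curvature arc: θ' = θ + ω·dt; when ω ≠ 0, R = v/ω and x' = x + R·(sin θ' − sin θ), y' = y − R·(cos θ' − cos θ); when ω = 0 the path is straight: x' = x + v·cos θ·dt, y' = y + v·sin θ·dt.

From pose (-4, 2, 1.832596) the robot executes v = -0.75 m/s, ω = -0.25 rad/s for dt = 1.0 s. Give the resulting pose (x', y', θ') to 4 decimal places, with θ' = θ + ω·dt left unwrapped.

θ' = 1.8326 + -0.25·1.0 = 1.5826
R = v/ω = -0.75/-0.25 = 3.0000
x' = -4 + 3.0000·(sin 1.5826 − sin 1.8326) = -3.8980
y' = 2 − 3.0000·(cos 1.5826 − cos 1.8326) = 1.2589

(-3.8980, 1.2589, 1.5826)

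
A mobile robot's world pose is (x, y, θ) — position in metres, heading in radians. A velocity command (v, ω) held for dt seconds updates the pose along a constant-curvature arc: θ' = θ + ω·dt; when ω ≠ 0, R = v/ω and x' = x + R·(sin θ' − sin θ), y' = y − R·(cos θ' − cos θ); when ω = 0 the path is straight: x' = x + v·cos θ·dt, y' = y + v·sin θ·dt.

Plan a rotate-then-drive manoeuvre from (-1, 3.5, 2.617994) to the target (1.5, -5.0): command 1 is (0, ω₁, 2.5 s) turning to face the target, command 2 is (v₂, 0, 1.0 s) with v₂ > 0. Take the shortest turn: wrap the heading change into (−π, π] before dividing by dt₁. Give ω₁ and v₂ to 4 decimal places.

ω₁ = 0.9522, v₂ = 8.8600

heading to target = atan2(-5−3.5, 1.5−-1) = -1.2847
Δθ = wrap(-1.2847 − 2.6180) = 2.3804; ω₁ = Δθ/dt₁ = 0.9522
distance = √((1.5−-1)² + (-5−3.5)²) = 8.8600; v₂ = distance/dt₂ = 8.8600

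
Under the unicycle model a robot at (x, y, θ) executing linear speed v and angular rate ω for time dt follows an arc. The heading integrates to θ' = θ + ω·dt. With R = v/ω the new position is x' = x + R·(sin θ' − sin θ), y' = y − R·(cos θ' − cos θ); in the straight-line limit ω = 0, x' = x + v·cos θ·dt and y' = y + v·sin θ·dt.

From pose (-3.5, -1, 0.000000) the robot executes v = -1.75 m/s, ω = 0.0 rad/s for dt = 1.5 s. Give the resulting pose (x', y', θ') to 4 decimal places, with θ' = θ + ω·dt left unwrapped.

θ' = 0.0000 + 0.0·1.5 = 0.0000
ω = 0 → straight: x' = -3.5 + -1.75·cos(0.0000)·1.5 = -6.1250
y' = -1 + -1.75·sin(0.0000)·1.5 = -1.0000

(-6.1250, -1.0000, 0.0000)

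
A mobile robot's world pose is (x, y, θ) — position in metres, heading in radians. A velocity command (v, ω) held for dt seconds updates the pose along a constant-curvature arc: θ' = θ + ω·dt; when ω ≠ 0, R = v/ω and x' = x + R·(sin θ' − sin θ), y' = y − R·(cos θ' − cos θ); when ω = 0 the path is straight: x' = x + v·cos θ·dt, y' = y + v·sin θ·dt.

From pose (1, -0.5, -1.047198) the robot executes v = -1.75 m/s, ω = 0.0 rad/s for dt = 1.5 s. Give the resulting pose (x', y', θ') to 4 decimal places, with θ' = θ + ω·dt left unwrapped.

θ' = -1.0472 + 0.0·1.5 = -1.0472
ω = 0 → straight: x' = 1 + -1.75·cos(-1.0472)·1.5 = -0.3125
y' = -0.5 + -1.75·sin(-1.0472)·1.5 = 1.7733

(-0.3125, 1.7733, -1.0472)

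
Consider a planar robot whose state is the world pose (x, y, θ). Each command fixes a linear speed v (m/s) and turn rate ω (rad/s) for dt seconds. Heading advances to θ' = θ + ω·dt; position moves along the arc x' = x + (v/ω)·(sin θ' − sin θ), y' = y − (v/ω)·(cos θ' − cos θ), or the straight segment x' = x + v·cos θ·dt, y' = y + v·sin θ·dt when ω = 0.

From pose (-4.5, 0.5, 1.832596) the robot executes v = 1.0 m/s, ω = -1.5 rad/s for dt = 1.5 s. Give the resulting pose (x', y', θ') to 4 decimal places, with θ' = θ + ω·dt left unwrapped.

θ' = 1.8326 + -1.5·1.5 = -0.4174
R = v/ω = 1.0/-1.5 = -0.6667
x' = -4.5 + -0.6667·(sin -0.4174 − sin 1.8326) = -3.5858
y' = 0.5 − -0.6667·(cos -0.4174 − cos 1.8326) = 1.2820

(-3.5858, 1.2820, -0.4174)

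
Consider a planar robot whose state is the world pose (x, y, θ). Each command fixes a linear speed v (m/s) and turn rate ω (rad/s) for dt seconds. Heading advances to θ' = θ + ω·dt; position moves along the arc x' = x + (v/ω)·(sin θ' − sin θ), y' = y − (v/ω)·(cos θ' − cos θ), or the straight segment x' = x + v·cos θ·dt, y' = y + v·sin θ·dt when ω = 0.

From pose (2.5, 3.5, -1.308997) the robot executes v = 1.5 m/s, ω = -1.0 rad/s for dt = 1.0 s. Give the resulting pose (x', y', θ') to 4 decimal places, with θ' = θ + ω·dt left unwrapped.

(2.1606, 2.1023, -2.3090)

θ' = -1.3090 + -1.0·1.0 = -2.3090
R = v/ω = 1.5/-1.0 = -1.5000
x' = 2.5 + -1.5000·(sin -2.3090 − sin -1.3090) = 2.1606
y' = 3.5 − -1.5000·(cos -2.3090 − cos -1.3090) = 2.1023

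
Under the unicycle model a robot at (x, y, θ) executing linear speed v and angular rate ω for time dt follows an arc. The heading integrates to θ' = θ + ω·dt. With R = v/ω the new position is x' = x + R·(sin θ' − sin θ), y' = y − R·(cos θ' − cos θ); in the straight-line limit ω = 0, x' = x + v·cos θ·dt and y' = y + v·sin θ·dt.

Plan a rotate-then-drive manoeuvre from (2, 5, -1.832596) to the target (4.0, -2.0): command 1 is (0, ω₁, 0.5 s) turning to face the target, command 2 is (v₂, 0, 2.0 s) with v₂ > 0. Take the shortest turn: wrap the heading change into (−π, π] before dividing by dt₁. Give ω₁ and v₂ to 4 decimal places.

ω₁ = 1.0802, v₂ = 3.6401

heading to target = atan2(-2−5, 4−2) = -1.2925
Δθ = wrap(-1.2925 − -1.8326) = 0.5401; ω₁ = Δθ/dt₁ = 1.0802
distance = √((4−2)² + (-2−5)²) = 7.2801; v₂ = distance/dt₂ = 3.6401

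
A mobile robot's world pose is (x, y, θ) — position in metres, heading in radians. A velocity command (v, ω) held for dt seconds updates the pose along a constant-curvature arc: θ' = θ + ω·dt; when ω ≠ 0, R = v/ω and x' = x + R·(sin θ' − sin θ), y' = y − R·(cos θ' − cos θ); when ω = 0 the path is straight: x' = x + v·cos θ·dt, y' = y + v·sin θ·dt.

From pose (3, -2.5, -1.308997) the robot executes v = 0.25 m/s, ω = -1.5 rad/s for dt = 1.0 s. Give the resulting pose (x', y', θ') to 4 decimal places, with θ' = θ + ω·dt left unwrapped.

(2.8934, -2.7007, -2.8090)

θ' = -1.3090 + -1.5·1.0 = -2.8090
R = v/ω = 0.25/-1.5 = -0.1667
x' = 3 + -0.1667·(sin -2.8090 − sin -1.3090) = 2.8934
y' = -2.5 − -0.1667·(cos -2.8090 − cos -1.3090) = -2.7007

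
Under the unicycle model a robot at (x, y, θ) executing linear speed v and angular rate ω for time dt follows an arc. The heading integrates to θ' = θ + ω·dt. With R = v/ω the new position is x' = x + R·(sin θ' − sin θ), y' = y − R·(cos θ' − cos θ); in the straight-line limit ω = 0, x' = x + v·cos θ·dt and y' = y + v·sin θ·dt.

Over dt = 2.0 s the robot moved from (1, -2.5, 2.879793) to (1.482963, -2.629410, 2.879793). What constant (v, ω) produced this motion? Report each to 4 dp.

v = -0.2500, ω = 0.0000

Δθ = 2.879793 − 2.879793 = 0.000000
ω = Δθ/dt = 0.000000/2.0 = 0.0000
ω = 0 → v = (Δx·cos θ + Δy·sin θ)/dt = -0.2500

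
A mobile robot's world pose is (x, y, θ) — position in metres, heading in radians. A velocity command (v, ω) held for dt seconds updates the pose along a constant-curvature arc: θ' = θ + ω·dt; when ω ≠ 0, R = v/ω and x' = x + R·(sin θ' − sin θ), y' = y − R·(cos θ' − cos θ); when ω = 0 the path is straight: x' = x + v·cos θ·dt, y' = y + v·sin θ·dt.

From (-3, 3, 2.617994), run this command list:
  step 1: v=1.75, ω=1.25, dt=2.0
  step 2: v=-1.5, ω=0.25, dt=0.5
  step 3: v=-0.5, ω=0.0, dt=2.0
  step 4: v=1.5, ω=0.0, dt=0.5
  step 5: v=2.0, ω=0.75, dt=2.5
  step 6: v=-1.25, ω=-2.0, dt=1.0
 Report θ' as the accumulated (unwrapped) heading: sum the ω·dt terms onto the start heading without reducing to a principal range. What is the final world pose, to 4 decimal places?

(-2.2122, 1.8519, 5.1180)

step 1: θ'=5.1180 (R=1.4000) → pose (-4.9864, 1.2352, 5.1180)
step 2: θ'=5.2430 (R=-6.0000) → pose (-5.3246, 1.9040, 5.2430)
step 3: θ'=5.2430 (straight) → pose (-5.8306, 2.7665, 5.2430)
step 4: θ'=5.2430 (straight) → pose (-5.4511, 2.1197, 5.2430)
step 5: θ'=7.1180 (R=2.6667) → pose (-1.1746, 1.6790, 7.1180)
step 6: θ'=5.1180 (R=0.6250) → pose (-2.2122, 1.8519, 5.1180)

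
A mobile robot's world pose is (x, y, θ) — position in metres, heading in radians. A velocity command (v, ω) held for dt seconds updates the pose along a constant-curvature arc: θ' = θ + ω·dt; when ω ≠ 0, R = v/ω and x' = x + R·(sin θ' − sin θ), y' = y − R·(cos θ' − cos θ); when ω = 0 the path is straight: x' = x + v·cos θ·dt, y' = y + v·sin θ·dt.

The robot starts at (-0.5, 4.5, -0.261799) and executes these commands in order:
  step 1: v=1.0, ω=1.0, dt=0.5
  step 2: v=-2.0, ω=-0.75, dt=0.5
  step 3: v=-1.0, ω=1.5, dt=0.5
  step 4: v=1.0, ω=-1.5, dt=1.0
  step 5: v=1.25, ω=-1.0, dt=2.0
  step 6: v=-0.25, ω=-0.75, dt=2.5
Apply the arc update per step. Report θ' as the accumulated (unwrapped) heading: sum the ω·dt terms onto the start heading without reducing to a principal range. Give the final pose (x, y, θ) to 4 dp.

(-0.8091, 1.8661, -4.7618)

step 1: θ'=0.2382 (R=1.0000) → pose (-0.0052, 4.4942, 0.2382)
step 2: θ'=-0.1368 (R=2.6667) → pose (-0.9981, 4.4438, -0.1368)
step 3: θ'=0.6132 (R=-0.6667) → pose (-1.4727, 4.3285, 0.6132)
step 4: θ'=-0.8868 (R=-0.6667) → pose (-0.5723, 4.2046, -0.8868)
step 5: θ'=-2.8868 (R=-1.2500) → pose (-1.2261, 2.2051, -2.8868)
step 6: θ'=-4.7618 (R=0.3333) → pose (-0.8091, 1.8661, -4.7618)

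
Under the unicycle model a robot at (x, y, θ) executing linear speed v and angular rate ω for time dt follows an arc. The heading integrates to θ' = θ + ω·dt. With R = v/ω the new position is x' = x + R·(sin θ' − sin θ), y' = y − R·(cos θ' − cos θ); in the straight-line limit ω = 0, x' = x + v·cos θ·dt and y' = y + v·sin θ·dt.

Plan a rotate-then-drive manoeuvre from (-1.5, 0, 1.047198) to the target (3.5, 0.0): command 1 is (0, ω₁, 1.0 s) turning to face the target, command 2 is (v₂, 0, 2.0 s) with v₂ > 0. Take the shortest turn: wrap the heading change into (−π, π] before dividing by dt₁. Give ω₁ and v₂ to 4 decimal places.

heading to target = atan2(0−0, 3.5−-1.5) = 0.0000
Δθ = wrap(0.0000 − 1.0472) = -1.0472; ω₁ = Δθ/dt₁ = -1.0472
distance = √((3.5−-1.5)² + (0−0)²) = 5.0000; v₂ = distance/dt₂ = 2.5000

ω₁ = -1.0472, v₂ = 2.5000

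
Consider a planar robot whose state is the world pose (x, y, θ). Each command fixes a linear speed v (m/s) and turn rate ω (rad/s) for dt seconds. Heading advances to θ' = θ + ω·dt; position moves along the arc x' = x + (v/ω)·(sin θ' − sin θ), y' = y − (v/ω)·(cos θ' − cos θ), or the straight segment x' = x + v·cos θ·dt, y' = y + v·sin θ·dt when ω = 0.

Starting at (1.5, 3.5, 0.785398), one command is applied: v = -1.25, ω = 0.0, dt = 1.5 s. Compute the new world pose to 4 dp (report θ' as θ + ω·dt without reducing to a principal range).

(0.1742, 2.1742, 0.7854)

θ' = 0.7854 + 0.0·1.5 = 0.7854
ω = 0 → straight: x' = 1.5 + -1.25·cos(0.7854)·1.5 = 0.1742
y' = 3.5 + -1.25·sin(0.7854)·1.5 = 2.1742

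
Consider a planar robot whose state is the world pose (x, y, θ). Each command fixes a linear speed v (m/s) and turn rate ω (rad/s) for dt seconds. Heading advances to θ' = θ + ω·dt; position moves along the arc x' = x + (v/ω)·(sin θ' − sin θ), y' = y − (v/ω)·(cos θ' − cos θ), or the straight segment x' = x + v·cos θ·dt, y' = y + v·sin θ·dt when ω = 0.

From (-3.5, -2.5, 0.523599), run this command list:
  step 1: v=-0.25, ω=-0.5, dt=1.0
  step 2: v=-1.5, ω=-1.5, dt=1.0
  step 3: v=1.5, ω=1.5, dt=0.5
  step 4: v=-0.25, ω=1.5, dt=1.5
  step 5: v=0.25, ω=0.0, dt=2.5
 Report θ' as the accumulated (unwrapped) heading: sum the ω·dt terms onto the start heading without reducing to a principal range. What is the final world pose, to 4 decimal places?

step 1: θ'=0.0236 (R=0.5000) → pose (-3.7382, -2.5668, 0.0236)
step 2: θ'=-1.4764 (R=1.0000) → pose (-4.7573, -1.6614, -1.4764)
step 3: θ'=-0.7264 (R=1.0000) → pose (-4.4260, -2.3147, -0.7264)
step 4: θ'=1.5236 (R=-0.1667) → pose (-4.7032, -2.4314, 1.5236)
step 5: θ'=1.5236 (straight) → pose (-4.6737, -1.8071, 1.5236)

(-4.6737, -1.8071, 1.5236)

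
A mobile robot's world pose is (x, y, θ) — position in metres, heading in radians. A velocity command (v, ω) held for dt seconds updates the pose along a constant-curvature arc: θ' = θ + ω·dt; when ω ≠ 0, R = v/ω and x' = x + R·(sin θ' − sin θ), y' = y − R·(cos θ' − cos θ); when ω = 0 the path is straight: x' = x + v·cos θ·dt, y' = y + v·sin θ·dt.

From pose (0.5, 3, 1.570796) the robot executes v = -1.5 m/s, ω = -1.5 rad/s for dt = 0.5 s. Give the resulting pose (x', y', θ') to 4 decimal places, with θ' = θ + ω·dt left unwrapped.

θ' = 1.5708 + -1.5·0.5 = 0.8208
R = v/ω = -1.5/-1.5 = 1.0000
x' = 0.5 + 1.0000·(sin 0.8208 − sin 1.5708) = 0.2317
y' = 3 − 1.0000·(cos 0.8208 − cos 1.5708) = 2.3184

(0.2317, 2.3184, 0.8208)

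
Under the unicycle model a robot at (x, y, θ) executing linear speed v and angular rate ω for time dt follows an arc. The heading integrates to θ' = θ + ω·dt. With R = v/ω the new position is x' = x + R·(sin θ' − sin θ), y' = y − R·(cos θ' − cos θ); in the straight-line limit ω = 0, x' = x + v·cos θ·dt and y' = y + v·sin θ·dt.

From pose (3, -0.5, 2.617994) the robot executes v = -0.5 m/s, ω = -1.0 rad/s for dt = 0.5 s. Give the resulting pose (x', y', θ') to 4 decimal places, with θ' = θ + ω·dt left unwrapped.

θ' = 2.6180 + -1.0·0.5 = 2.1180
R = v/ω = -0.5/-1.0 = 0.5000
x' = 3 + 0.5000·(sin 2.1180 − sin 2.6180) = 3.1770
y' = -0.5 − 0.5000·(cos 2.1180 − cos 2.6180) = -0.6729

(3.1770, -0.6729, 2.1180)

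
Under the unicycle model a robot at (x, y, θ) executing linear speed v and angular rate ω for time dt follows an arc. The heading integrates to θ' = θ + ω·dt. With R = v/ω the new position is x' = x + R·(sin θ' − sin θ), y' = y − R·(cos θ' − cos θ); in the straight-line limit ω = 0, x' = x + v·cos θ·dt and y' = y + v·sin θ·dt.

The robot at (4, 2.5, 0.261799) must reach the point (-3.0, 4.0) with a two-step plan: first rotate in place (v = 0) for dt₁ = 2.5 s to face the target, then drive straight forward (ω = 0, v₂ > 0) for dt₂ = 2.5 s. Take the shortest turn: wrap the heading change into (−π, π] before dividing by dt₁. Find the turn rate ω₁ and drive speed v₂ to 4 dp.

ω₁ = 1.0675, v₂ = 2.8636

heading to target = atan2(4−2.5, -3−4) = 2.9305
Δθ = wrap(2.9305 − 0.2618) = 2.6687; ω₁ = Δθ/dt₁ = 1.0675
distance = √((-3−4)² + (4−2.5)²) = 7.1589; v₂ = distance/dt₂ = 2.8636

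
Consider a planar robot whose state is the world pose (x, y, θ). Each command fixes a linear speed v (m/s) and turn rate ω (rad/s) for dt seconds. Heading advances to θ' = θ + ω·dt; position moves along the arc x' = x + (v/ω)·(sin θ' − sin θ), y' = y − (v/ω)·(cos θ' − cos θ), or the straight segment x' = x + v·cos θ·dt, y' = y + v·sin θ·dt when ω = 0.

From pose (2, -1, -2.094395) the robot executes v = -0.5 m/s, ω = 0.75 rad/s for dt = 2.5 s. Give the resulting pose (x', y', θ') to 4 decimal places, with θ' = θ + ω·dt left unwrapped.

(1.5677, -0.0160, -0.2194)

θ' = -2.0944 + 0.75·2.5 = -0.2194
R = v/ω = -0.5/0.75 = -0.6667
x' = 2 + -0.6667·(sin -0.2194 − sin -2.0944) = 1.5677
y' = -1 − -0.6667·(cos -0.2194 − cos -2.0944) = -0.0160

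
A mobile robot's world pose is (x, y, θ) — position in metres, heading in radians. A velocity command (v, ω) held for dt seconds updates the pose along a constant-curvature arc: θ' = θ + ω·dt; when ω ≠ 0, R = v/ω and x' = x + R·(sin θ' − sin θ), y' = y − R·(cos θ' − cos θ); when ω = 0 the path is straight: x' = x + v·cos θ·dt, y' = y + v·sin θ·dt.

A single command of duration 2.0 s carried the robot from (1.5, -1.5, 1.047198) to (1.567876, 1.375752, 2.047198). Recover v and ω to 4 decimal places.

Δθ = 2.047198 − 1.047198 = 1.000000
ω = Δθ/dt = 1.000000/2.0 = 0.5000
R = −Δy/(cos θ' − cos θ) = 3.0000
v = R·ω = 3.0000·0.5000 = 1.5000

v = 1.5000, ω = 0.5000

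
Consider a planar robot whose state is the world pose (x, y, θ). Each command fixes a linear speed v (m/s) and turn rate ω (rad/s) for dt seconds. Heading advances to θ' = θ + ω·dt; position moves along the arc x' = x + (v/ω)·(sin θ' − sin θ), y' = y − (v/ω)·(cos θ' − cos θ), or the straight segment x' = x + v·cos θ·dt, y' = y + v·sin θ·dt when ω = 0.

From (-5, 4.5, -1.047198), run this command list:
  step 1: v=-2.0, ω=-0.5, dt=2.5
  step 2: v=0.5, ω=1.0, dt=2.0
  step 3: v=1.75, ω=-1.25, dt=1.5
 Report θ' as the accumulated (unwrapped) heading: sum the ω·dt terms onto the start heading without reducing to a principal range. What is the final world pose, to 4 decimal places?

(-3.5544, 6.2158, -2.1722)

step 1: θ'=-2.2972 (R=4.0000) → pose (-4.5262, 9.1567, -2.2972)
step 2: θ'=-0.2972 (R=0.5000) → pose (-4.2988, 8.3466, -0.2972)
step 3: θ'=-2.1722 (R=-1.4000) → pose (-3.5544, 6.2158, -2.1722)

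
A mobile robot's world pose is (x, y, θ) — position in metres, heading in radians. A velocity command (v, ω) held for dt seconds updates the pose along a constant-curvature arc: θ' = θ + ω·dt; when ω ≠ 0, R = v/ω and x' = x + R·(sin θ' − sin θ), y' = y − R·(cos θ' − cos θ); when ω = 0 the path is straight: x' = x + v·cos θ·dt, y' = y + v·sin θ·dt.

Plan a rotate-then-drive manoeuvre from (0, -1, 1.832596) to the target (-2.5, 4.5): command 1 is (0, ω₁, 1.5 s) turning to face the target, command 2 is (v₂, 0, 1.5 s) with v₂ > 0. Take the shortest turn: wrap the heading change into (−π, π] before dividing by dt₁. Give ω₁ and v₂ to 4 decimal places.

ω₁ = 0.1099, v₂ = 4.0277

heading to target = atan2(4.5−-1, -2.5−0) = 1.9974
Δθ = wrap(1.9974 − 1.8326) = 0.1648; ω₁ = Δθ/dt₁ = 0.1099
distance = √((-2.5−0)² + (4.5−-1)²) = 6.0415; v₂ = distance/dt₂ = 4.0277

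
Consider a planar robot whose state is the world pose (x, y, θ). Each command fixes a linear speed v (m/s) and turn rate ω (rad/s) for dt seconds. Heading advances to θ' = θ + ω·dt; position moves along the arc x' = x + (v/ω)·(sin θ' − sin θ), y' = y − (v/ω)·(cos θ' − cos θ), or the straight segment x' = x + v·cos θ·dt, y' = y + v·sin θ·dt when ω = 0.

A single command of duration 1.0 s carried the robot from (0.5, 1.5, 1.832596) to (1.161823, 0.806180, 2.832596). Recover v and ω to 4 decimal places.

v = -1.0000, ω = 1.0000

Δθ = 2.832596 − 1.832596 = 1.000000
ω = Δθ/dt = 1.000000/1.0 = 1.0000
R = −Δy/(cos θ' − cos θ) = -1.0000
v = R·ω = -1.0000·1.0000 = -1.0000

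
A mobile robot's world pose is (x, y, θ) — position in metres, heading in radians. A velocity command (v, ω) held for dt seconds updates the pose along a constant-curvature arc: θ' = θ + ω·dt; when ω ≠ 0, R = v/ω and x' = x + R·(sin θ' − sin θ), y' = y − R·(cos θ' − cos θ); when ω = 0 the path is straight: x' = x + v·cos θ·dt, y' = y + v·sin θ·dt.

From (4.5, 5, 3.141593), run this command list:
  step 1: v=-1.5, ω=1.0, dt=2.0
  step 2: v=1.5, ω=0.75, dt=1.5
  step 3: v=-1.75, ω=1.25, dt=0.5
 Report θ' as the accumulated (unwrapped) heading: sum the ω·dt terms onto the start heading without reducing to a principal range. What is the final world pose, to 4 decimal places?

(6.8259, 5.7058, 6.8916)

step 1: θ'=5.1416 (R=-1.5000) → pose (5.8639, 7.1242, 5.1416)
step 2: θ'=6.2666 (R=2.0000) → pose (7.6494, 5.9568, 6.2666)
step 3: θ'=6.8916 (R=-1.4000) → pose (6.8259, 5.7058, 6.8916)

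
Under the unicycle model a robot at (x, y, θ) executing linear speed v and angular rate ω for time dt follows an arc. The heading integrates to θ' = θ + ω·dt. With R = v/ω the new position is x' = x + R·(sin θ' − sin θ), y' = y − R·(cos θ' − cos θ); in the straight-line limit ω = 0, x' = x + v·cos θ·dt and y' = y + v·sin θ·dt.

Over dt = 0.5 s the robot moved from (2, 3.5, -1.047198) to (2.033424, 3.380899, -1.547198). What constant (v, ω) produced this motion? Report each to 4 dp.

Δθ = -1.547198 − -1.047198 = -0.500000
ω = Δθ/dt = -0.500000/0.5 = -1.0000
R = −Δy/(cos θ' − cos θ) = -0.2500
v = R·ω = -0.2500·-1.0000 = 0.2500

v = 0.2500, ω = -1.0000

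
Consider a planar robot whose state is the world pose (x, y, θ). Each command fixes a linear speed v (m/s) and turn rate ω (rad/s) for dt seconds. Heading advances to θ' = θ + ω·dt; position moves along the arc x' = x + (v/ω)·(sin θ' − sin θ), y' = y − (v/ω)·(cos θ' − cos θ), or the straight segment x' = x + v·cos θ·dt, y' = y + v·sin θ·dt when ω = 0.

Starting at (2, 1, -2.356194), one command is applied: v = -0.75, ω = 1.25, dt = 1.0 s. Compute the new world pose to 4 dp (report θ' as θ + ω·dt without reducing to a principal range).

θ' = -2.3562 + 1.25·1.0 = -1.1062
R = v/ω = -0.75/1.25 = -0.6000
x' = 2 + -0.6000·(sin -1.1062 − sin -2.3562) = 2.1121
y' = 1 − -0.6000·(cos -1.1062 − cos -2.3562) = 1.6931

(2.1121, 1.6931, -1.1062)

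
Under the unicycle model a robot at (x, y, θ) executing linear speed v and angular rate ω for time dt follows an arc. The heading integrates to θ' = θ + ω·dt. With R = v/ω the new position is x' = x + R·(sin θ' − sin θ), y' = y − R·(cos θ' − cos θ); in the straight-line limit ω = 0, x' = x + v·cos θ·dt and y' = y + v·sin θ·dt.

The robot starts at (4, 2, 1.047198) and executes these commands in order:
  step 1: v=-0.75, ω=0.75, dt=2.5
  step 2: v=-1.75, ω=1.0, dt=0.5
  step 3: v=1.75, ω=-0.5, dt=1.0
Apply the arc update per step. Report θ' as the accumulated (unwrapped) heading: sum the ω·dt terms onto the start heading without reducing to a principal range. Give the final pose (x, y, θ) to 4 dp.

step 1: θ'=2.9222 (R=-1.0000) → pose (4.6484, 0.5240, 2.9222)
step 2: θ'=3.4222 (R=-1.7500) → pose (5.5139, 0.5505, 3.4222)
step 3: θ'=2.9222 (R=-3.5000) → pose (3.7829, 0.4975, 2.9222)

(3.7829, 0.4975, 2.9222)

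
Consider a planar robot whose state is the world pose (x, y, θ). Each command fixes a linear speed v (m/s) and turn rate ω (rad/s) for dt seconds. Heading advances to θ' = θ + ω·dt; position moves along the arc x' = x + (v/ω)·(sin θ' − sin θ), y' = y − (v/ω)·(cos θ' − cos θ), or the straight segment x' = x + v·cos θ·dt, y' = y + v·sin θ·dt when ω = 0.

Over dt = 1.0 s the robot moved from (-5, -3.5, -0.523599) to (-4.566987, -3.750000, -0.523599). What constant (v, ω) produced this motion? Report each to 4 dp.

v = 0.5000, ω = 0.0000

Δθ = -0.523599 − -0.523599 = 0.000000
ω = Δθ/dt = 0.000000/1.0 = 0.0000
ω = 0 → v = (Δx·cos θ + Δy·sin θ)/dt = 0.5000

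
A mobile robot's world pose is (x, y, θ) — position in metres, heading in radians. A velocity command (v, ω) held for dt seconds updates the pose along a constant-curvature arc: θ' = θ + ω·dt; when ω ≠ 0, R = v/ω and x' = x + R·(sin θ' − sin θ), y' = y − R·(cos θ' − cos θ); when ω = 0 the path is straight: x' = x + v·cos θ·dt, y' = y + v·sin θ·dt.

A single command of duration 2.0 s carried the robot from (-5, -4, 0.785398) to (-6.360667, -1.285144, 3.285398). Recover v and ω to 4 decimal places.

Δθ = 3.285398 − 0.785398 = 2.500000
ω = Δθ/dt = 2.500000/2.0 = 1.2500
R = −Δy/(cos θ' − cos θ) = 1.6000
v = R·ω = 1.6000·1.2500 = 2.0000

v = 2.0000, ω = 1.2500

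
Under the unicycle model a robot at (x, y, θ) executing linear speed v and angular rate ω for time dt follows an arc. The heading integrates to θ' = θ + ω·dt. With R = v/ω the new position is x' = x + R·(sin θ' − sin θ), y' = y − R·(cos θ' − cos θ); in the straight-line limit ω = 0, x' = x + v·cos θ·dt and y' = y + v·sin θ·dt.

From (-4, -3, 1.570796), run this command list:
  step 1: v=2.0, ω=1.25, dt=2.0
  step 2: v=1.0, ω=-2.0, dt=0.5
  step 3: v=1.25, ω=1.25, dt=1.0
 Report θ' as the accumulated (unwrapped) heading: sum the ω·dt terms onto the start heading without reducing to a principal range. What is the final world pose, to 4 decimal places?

step 1: θ'=4.0708 (R=1.6000) → pose (-6.8818, -2.0424, 4.0708)
step 2: θ'=3.0708 (R=-0.5000) → pose (-7.3178, -2.2420, 3.0708)
step 3: θ'=4.3208 (R=1.0000) → pose (-8.3128, -2.8578, 4.3208)

(-8.3128, -2.8578, 4.3208)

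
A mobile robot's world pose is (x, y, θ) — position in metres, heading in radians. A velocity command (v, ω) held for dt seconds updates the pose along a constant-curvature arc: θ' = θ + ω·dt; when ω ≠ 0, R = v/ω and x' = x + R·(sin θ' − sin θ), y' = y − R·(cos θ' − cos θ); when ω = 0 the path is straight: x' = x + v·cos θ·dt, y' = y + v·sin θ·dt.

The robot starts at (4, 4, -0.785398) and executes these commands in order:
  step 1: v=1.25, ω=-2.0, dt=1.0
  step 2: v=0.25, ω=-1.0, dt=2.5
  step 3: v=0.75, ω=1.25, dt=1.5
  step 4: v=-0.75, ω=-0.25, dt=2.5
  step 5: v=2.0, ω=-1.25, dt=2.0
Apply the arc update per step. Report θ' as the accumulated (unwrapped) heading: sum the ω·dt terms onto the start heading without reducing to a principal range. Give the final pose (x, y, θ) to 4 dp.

(6.3220, 5.7847, -6.5354)

step 1: θ'=-2.7854 (R=-0.6250) → pose (3.7760, 2.9723, -2.7854)
step 2: θ'=-5.2854 (R=-0.2500) → pose (3.4788, 3.3421, -5.2854)
step 3: θ'=-3.4104 (R=0.6000) → pose (3.1339, 4.2459, -3.4104)
step 4: θ'=-4.0354 (R=3.0000) → pose (4.6756, 3.2330, -4.0354)
step 5: θ'=-6.5354 (R=-1.6000) → pose (6.3220, 5.7847, -6.5354)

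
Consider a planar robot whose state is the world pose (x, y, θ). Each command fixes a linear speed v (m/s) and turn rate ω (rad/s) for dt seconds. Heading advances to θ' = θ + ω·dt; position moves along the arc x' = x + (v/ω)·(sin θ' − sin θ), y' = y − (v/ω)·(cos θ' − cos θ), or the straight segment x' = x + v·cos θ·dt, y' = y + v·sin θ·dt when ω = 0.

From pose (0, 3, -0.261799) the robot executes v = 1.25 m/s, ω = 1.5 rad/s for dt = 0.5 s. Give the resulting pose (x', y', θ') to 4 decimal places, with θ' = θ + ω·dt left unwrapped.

θ' = -0.2618 + 1.5·0.5 = 0.4882
R = v/ω = 1.25/1.5 = 0.8333
x' = 0 + 0.8333·(sin 0.4882 − sin -0.2618) = 0.6065
y' = 3 − 0.8333·(cos 0.4882 − cos -0.2618) = 3.0690

(0.6065, 3.0690, 0.4882)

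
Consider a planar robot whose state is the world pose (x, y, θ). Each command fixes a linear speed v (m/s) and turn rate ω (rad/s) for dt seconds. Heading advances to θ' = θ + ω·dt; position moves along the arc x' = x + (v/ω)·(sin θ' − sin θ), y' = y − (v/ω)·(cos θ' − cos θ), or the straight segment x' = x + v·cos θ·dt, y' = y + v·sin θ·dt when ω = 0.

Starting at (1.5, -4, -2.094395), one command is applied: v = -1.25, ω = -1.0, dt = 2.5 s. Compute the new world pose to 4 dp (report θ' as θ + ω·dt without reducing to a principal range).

(3.8238, -4.4778, -4.5944)

θ' = -2.0944 + -1.0·2.5 = -4.5944
R = v/ω = -1.25/-1.0 = 1.2500
x' = 1.5 + 1.2500·(sin -4.5944 − sin -2.0944) = 3.8238
y' = -4 − 1.2500·(cos -4.5944 − cos -2.0944) = -4.4778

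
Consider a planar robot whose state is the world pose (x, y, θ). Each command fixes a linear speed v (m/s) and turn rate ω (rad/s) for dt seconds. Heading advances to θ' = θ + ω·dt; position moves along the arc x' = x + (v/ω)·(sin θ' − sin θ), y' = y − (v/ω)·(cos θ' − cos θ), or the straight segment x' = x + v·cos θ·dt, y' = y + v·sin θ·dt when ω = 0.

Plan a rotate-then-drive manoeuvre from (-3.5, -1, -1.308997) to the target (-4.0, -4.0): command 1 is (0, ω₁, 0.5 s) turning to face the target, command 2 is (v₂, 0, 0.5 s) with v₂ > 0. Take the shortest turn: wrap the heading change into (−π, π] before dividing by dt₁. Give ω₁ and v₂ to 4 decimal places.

ω₁ = -0.8539, v₂ = 6.0828

heading to target = atan2(-4−-1, -4−-3.5) = -1.7359
Δθ = wrap(-1.7359 − -1.3090) = -0.4269; ω₁ = Δθ/dt₁ = -0.8539
distance = √((-4−-3.5)² + (-4−-1)²) = 3.0414; v₂ = distance/dt₂ = 6.0828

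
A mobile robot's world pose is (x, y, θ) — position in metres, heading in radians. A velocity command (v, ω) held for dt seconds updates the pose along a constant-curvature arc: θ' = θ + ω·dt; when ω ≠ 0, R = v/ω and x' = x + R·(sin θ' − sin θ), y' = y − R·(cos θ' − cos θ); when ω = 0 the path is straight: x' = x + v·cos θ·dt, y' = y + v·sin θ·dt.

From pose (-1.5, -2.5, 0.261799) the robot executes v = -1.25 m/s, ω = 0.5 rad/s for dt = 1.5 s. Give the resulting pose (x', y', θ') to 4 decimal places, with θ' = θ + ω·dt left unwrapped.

θ' = 0.2618 + 0.5·1.5 = 1.0118
R = v/ω = -1.25/0.5 = -2.5000
x' = -1.5 + -2.5000·(sin 1.0118 − sin 0.2618) = -2.9724
y' = -2.5 − -2.5000·(cos 1.0118 − cos 0.2618) = -3.5890

(-2.9724, -3.5890, 1.0118)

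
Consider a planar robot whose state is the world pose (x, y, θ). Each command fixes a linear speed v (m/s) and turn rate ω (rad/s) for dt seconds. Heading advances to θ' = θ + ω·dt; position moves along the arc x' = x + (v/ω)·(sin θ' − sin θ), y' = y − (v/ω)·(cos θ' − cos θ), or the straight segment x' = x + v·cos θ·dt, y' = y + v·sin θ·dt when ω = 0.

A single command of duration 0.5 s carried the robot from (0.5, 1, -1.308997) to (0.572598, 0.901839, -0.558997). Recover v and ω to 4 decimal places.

Δθ = -0.558997 − -1.308997 = 0.750000
ω = Δθ/dt = 0.750000/0.5 = 1.5000
R = −Δy/(cos θ' − cos θ) = 0.1667
v = R·ω = 0.1667·1.5000 = 0.2500

v = 0.2500, ω = 1.5000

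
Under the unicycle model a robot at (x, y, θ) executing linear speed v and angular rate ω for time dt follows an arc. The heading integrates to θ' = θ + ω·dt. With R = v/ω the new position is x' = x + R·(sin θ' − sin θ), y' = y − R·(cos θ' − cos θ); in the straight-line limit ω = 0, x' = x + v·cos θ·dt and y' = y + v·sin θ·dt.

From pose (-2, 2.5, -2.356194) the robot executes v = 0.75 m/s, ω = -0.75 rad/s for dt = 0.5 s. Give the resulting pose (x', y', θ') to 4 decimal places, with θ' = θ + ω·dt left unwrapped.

θ' = -2.3562 + -0.75·0.5 = -2.7312
R = v/ω = 0.75/-0.75 = -1.0000
x' = -2 + -1.0000·(sin -2.7312 − sin -2.3562) = -2.3081
y' = 2.5 − -1.0000·(cos -2.7312 − cos -2.3562) = 2.2901

(-2.3081, 2.2901, -2.7312)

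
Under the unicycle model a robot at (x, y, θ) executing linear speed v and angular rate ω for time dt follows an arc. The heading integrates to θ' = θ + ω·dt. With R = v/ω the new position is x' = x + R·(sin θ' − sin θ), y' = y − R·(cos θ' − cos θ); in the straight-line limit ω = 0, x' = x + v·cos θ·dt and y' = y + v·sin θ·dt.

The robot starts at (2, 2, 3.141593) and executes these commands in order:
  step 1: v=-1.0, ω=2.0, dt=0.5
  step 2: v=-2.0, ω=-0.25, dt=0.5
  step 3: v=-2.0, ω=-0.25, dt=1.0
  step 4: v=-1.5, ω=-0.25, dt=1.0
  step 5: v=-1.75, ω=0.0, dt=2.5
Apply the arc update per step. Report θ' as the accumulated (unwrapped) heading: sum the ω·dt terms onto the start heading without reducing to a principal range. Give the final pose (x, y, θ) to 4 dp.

(9.8556, 6.7148, 3.5166)

step 1: θ'=4.1416 (R=-0.5000) → pose (2.4207, 2.2298, 4.1416)
step 2: θ'=4.0166 (R=8.0000) → pose (3.0122, 3.0354, 4.0166)
step 3: θ'=3.7666 (R=8.0000) → pose (4.4717, 4.3951, 3.7666)
step 4: θ'=3.5166 (R=6.0000) → pose (5.7847, 5.1124, 3.5166)
step 5: θ'=3.5166 (straight) → pose (9.8556, 6.7148, 3.5166)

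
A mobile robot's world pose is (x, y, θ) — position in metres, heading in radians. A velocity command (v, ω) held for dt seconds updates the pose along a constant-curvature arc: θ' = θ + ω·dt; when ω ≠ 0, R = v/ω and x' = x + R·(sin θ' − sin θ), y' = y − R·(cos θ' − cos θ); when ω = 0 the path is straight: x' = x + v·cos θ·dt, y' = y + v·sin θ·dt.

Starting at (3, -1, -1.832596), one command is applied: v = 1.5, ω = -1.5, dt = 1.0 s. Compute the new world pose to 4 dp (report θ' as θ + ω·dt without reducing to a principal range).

θ' = -1.8326 + -1.5·1.0 = -3.3326
R = v/ω = 1.5/-1.5 = -1.0000
x' = 3 + -1.0000·(sin -3.3326 − sin -1.8326) = 1.8442
y' = -1 − -1.0000·(cos -3.3326 − cos -1.8326) = -1.7230

(1.8442, -1.7230, -3.3326)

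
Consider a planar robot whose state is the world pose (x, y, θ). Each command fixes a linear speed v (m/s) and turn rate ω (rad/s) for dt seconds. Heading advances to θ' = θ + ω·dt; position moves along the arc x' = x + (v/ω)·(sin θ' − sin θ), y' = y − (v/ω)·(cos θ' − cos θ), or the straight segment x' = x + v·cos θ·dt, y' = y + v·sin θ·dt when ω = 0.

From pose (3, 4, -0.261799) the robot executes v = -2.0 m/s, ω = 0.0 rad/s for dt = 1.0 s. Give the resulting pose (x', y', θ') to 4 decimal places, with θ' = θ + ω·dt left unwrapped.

θ' = -0.2618 + 0.0·1.0 = -0.2618
ω = 0 → straight: x' = 3 + -2.0·cos(-0.2618)·1.0 = 1.0681
y' = 4 + -2.0·sin(-0.2618)·1.0 = 4.5176

(1.0681, 4.5176, -0.2618)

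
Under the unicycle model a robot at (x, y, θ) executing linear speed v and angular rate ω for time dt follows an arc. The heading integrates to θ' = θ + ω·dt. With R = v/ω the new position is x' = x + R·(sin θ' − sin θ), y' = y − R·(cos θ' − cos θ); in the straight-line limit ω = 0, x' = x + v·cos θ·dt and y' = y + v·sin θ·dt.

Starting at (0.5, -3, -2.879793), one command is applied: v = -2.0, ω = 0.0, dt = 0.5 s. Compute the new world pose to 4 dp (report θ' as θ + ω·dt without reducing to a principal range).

(1.4659, -2.7412, -2.8798)

θ' = -2.8798 + 0.0·0.5 = -2.8798
ω = 0 → straight: x' = 0.5 + -2.0·cos(-2.8798)·0.5 = 1.4659
y' = -3 + -2.0·sin(-2.8798)·0.5 = -2.7412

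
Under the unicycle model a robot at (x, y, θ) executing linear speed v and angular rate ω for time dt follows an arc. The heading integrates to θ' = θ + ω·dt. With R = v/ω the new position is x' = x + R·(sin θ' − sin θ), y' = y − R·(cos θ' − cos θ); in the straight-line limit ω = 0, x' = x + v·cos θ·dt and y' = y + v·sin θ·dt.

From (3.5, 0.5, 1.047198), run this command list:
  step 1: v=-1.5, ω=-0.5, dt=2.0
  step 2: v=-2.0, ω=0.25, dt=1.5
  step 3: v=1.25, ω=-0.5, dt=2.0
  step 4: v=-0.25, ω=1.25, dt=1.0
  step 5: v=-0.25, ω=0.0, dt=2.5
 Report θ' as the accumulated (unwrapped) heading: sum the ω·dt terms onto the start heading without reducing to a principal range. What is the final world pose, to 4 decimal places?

step 1: θ'=0.0472 (R=3.0000) → pose (1.0435, -0.9967, 0.0472)
step 2: θ'=0.4222 (R=-8.0000) → pose (-1.8572, -1.6902, 0.4222)
step 3: θ'=-0.5778 (R=-2.5000) → pose (0.5327, -1.8765, -0.5778)
step 4: θ'=0.6722 (R=-0.2000) → pose (0.2989, -1.8876, 0.6722)
step 5: θ'=0.6722 (straight) → pose (-0.1902, -2.2768, 0.6722)

(-0.1902, -2.2768, 0.6722)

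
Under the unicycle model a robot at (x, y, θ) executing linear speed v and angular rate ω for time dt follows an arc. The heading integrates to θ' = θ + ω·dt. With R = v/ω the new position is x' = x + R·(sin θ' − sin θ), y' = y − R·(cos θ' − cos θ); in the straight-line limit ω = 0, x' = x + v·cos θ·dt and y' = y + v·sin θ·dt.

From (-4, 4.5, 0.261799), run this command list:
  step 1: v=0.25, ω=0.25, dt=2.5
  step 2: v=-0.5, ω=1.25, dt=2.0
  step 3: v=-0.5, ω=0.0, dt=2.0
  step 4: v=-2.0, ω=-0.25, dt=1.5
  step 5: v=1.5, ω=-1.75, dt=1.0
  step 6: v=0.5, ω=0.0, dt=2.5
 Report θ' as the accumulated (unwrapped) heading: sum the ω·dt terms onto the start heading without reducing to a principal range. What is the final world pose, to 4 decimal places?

step 1: θ'=0.8868 (R=1.0000) → pose (-3.4838, 4.8340, 0.8868)
step 2: θ'=3.3868 (R=-0.4000) → pose (-3.0766, 4.1932, 3.3868)
step 3: θ'=3.3868 (straight) → pose (-2.1066, 4.4360, 3.3868)
step 4: θ'=3.0118 (R=8.0000) → pose (0.8709, 4.6080, 3.0118)
step 5: θ'=1.2618 (R=-0.8571) → pose (0.1653, 5.7186, 1.2618)
step 6: θ'=1.2618 (straight) → pose (0.5455, 6.9094, 1.2618)

(0.5455, 6.9094, 1.2618)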